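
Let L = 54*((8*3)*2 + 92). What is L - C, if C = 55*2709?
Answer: -141435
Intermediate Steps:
L = 7560 (L = 54*(24*2 + 92) = 54*(48 + 92) = 54*140 = 7560)
C = 148995
L - C = 7560 - 1*148995 = 7560 - 148995 = -141435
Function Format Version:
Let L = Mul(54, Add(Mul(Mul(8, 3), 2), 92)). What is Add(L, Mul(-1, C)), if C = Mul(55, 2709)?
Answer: -141435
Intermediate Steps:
L = 7560 (L = Mul(54, Add(Mul(24, 2), 92)) = Mul(54, Add(48, 92)) = Mul(54, 140) = 7560)
C = 148995
Add(L, Mul(-1, C)) = Add(7560, Mul(-1, 148995)) = Add(7560, -148995) = -141435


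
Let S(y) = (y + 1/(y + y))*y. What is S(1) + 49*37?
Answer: 3629/2 ≈ 1814.5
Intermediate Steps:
S(y) = y*(y + 1/(2*y)) (S(y) = (y + 1/(2*y))*y = y*(y + 1/(2*y)))
S(1) + 49*37 = (½ + 1²) + 49*37 = (½ + 1) + 1813 = 3/2 + 1813 = 3629/2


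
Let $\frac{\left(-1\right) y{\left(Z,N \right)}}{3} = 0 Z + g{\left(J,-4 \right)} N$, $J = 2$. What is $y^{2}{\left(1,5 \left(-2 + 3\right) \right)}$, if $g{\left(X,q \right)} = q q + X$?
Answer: $72900$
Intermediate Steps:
$g{\left(X,q \right)} = X + q^{2}$ ($g{\left(X,q \right)} = q^{2} + X = X + q^{2}$)
$y{\left(Z,N \right)} = - 54 N$ ($y{\left(Z,N \right)} = - 3 \left(0 Z + \left(2 + \left(-4\right)^{2}\right) N\right) = - 3 \left(0 + \left(2 + 16\right) N\right) = - 3 \left(0 + 18 N\right) = - 3 \cdot 18 N = - 54 N$)
$y^{2}{\left(1,5 \left(-2 + 3\right) \right)} = \left(- 54 \cdot 5 \left(-2 + 3\right)\right)^{2} = \left(- 54 \cdot 5 \cdot 1\right)^{2} = \left(\left(-54\right) 5\right)^{2} = \left(-270\right)^{2} = 72900$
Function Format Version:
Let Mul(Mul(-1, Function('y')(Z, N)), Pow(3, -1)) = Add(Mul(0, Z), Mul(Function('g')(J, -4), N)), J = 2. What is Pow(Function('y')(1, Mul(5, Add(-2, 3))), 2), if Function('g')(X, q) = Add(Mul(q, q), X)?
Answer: 72900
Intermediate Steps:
Function('g')(X, q) = Add(X, Pow(q, 2)) (Function('g')(X, q) = Add(Pow(q, 2), X) = Add(X, Pow(q, 2)))
Function('y')(Z, N) = Mul(-54, N) (Function('y')(Z, N) = Mul(-3, Add(Mul(0, Z), Mul(Add(2, Pow(-4, 2)), N))) = Mul(-3, Add(0, Mul(Add(2, 16), N))) = Mul(-3, Add(0, Mul(18, N))) = Mul(-3, Mul(18, N)) = Mul(-54, N))
Pow(Function('y')(1, Mul(5, Add(-2, 3))), 2) = Pow(Mul(-54, Mul(5, Add(-2, 3))), 2) = Pow(Mul(-54, Mul(5, 1)), 2) = Pow(Mul(-54, 5), 2) = Pow(-270, 2) = 72900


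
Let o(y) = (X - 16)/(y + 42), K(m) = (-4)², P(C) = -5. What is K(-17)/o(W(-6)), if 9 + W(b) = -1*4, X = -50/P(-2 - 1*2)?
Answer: -232/3 ≈ -77.333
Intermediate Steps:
X = 10 (X = -50/(-5) = -50*(-⅕) = 10)
W(b) = -13 (W(b) = -9 - 1*4 = -9 - 4 = -13)
K(m) = 16
o(y) = -6/(42 + y) (o(y) = (10 - 16)/(y + 42) = -6/(42 + y))
K(-17)/o(W(-6)) = 16/((-6/(42 - 13))) = 16/((-6/29)) = 16/((-6*1/29)) = 16/(-6/29) = 16*(-29/6) = -232/3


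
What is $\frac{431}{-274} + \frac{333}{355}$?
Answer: $- \frac{61763}{97270} \approx -0.63496$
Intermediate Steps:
$\frac{431}{-274} + \frac{333}{355} = 431 \left(- \frac{1}{274}\right) + 333 \cdot \frac{1}{355} = - \frac{431}{274} + \frac{333}{355} = - \frac{61763}{97270}$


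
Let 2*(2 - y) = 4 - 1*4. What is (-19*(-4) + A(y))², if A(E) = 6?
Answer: 6724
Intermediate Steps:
y = 2 (y = 2 - (4 - 1*4)/2 = 2 - (4 - 4)/2 = 2 - ½*0 = 2 + 0 = 2)
(-19*(-4) + A(y))² = (-19*(-4) + 6)² = (76 + 6)² = 82² = 6724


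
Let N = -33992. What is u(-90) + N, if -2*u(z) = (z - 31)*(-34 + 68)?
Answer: -31935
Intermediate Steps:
u(z) = 527 - 17*z (u(z) = -(z - 31)*(-34 + 68)/2 = -(-31 + z)*34/2 = -(-1054 + 34*z)/2 = 527 - 17*z)
u(-90) + N = (527 - 17*(-90)) - 33992 = (527 + 1530) - 33992 = 2057 - 33992 = -31935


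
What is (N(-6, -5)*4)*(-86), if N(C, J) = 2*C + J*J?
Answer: -4472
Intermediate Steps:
N(C, J) = J² + 2*C (N(C, J) = 2*C + J² = J² + 2*C)
(N(-6, -5)*4)*(-86) = (((-5)² + 2*(-6))*4)*(-86) = ((25 - 12)*4)*(-86) = (13*4)*(-86) = 52*(-86) = -4472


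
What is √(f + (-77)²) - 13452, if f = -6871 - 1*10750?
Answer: -13452 + 2*I*√2923 ≈ -13452.0 + 108.13*I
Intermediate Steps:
f = -17621 (f = -6871 - 10750 = -17621)
√(f + (-77)²) - 13452 = √(-17621 + (-77)²) - 13452 = √(-17621 + 5929) - 13452 = √(-11692) - 13452 = 2*I*√2923 - 13452 = -13452 + 2*I*√2923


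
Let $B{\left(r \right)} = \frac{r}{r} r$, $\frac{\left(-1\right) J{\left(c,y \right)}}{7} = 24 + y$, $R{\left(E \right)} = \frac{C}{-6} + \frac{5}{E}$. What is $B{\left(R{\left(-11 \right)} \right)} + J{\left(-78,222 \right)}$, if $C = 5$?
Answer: $- \frac{113737}{66} \approx -1723.3$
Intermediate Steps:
$R{\left(E \right)} = - \frac{5}{6} + \frac{5}{E}$ ($R{\left(E \right)} = \frac{5}{-6} + \frac{5}{E} = 5 \left(- \frac{1}{6}\right) + \frac{5}{E} = - \frac{5}{6} + \frac{5}{E}$)
$J{\left(c,y \right)} = -168 - 7 y$ ($J{\left(c,y \right)} = - 7 \left(24 + y\right) = -168 - 7 y$)
$B{\left(r \right)} = r$ ($B{\left(r \right)} = 1 r = r$)
$B{\left(R{\left(-11 \right)} \right)} + J{\left(-78,222 \right)} = \left(- \frac{5}{6} + \frac{5}{-11}\right) - 1722 = \left(- \frac{5}{6} + 5 \left(- \frac{1}{11}\right)\right) - 1722 = \left(- \frac{5}{6} - \frac{5}{11}\right) - 1722 = - \frac{85}{66} - 1722 = - \frac{113737}{66}$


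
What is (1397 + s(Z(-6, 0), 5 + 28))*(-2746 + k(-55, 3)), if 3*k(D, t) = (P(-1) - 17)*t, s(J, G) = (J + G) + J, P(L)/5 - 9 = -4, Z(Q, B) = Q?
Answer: -3882484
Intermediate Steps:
P(L) = 25 (P(L) = 45 + 5*(-4) = 45 - 20 = 25)
s(J, G) = G + 2*J (s(J, G) = (G + J) + J = G + 2*J)
k(D, t) = 8*t/3 (k(D, t) = ((25 - 17)*t)/3 = (8*t)/3 = 8*t/3)
(1397 + s(Z(-6, 0), 5 + 28))*(-2746 + k(-55, 3)) = (1397 + ((5 + 28) + 2*(-6)))*(-2746 + (8/3)*3) = (1397 + (33 - 12))*(-2746 + 8) = (1397 + 21)*(-2738) = 1418*(-2738) = -3882484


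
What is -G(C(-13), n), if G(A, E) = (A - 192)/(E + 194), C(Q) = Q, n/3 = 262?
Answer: 41/196 ≈ 0.20918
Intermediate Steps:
n = 786 (n = 3*262 = 786)
G(A, E) = (-192 + A)/(194 + E)
-G(C(-13), n) = -(-192 - 13)/(194 + 786) = -(-205)/980 = -1*(-41/196) = 41/196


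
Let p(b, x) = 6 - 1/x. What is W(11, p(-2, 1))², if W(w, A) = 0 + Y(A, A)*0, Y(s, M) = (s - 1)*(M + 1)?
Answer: 0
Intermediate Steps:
Y(s, M) = (1 + M)*(-1 + s) (Y(s, M) = (-1 + s)*(1 + M) = (1 + M)*(-1 + s))
W(w, A) = 0 (W(w, A) = 0 + (-1 + A - A + A*A)*0 = 0 + (-1 + A - A + A²)*0 = 0 + (-1 + A²)*0 = 0 + 0 = 0)
W(11, p(-2, 1))² = 0² = 0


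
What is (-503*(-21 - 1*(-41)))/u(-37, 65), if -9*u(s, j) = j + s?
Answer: 22635/7 ≈ 3233.6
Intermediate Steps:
u(s, j) = -j/9 - s/9 (u(s, j) = -(j + s)/9 = -j/9 - s/9)
(-503*(-21 - 1*(-41)))/u(-37, 65) = (-503*(-21 - 1*(-41)))/(-⅑*65 - ⅑*(-37)) = (-503*(-21 + 41))/(-65/9 + 37/9) = (-503*20)/(-28/9) = -10060*(-9/28) = 22635/7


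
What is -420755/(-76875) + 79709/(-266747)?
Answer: 21221500922/4101235125 ≈ 5.1744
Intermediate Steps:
-420755/(-76875) + 79709/(-266747) = -420755*(-1/76875) + 79709*(-1/266747) = 84151/15375 - 79709/266747 = 21221500922/4101235125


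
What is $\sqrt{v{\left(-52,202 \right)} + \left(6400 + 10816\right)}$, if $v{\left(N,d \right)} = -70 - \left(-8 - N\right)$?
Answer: $\sqrt{17102} \approx 130.77$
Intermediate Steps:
$v{\left(N,d \right)} = -62 + N$ ($v{\left(N,d \right)} = -70 + \left(8 + N\right) = -62 + N$)
$\sqrt{v{\left(-52,202 \right)} + \left(6400 + 10816\right)} = \sqrt{\left(-62 - 52\right) + \left(6400 + 10816\right)} = \sqrt{-114 + 17216} = \sqrt{17102}$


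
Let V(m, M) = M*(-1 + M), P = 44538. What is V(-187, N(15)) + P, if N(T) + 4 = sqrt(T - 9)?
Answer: 44564 - 9*sqrt(6) ≈ 44542.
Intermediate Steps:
N(T) = -4 + sqrt(-9 + T) (N(T) = -4 + sqrt(T - 9) = -4 + sqrt(-9 + T))
V(-187, N(15)) + P = (-4 + sqrt(-9 + 15))*(-1 + (-4 + sqrt(-9 + 15))) + 44538 = (-4 + sqrt(6))*(-1 + (-4 + sqrt(6))) + 44538 = (-4 + sqrt(6))*(-5 + sqrt(6)) + 44538 = (-5 + sqrt(6))*(-4 + sqrt(6)) + 44538 = 44538 + (-5 + sqrt(6))*(-4 + sqrt(6))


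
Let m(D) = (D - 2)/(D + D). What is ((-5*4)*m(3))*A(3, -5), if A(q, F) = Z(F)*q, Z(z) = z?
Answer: 50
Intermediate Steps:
m(D) = (-2 + D)/(2*D) (m(D) = (-2 + D)/((2*D)) = (-2 + D)*(1/(2*D)) = (-2 + D)/(2*D))
A(q, F) = F*q
((-5*4)*m(3))*A(3, -5) = ((-5*4)*((1/2)*(-2 + 3)/3))*(-5*3) = -10/3*(-15) = 50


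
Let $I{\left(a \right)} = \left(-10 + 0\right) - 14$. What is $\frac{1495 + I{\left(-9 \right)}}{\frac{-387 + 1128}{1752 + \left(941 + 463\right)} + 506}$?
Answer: $\frac{1547492}{532559} \approx 2.9058$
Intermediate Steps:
$I{\left(a \right)} = -24$ ($I{\left(a \right)} = -10 - 14 = -24$)
$\frac{1495 + I{\left(-9 \right)}}{\frac{-387 + 1128}{1752 + \left(941 + 463\right)} + 506} = \frac{1495 - 24}{\frac{-387 + 1128}{1752 + \left(941 + 463\right)} + 506} = \frac{1471}{\frac{741}{1752 + 1404} + 506} = \frac{1471}{\frac{741}{3156} + 506} = \frac{1471}{741 \cdot \frac{1}{3156} + 506} = \frac{1471}{\frac{247}{1052} + 506} = \frac{1471}{\frac{532559}{1052}} = 1471 \cdot \frac{1052}{532559} = \frac{1547492}{532559}$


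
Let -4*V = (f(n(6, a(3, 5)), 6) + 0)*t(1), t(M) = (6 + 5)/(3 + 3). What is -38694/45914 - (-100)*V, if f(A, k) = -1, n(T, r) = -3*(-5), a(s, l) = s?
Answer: 6197093/137742 ≈ 44.991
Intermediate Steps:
t(M) = 11/6
n(T, r) = 15
V = 11/24 (V = -(-1 + 0)*11/(4*6) = -(-1)*11/(4*6) = -¼*(-11/6) = 11/24 ≈ 0.45833)
-38694/45914 - (-100)*V = -38694/45914 - (-100)*11/24 = -38694*1/45914 - 1*(-275/6) = -19347/22957 + 275/6 = 6197093/137742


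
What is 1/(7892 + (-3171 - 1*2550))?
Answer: 1/2171 ≈ 0.00046062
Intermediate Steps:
1/(7892 + (-3171 - 1*2550)) = 1/(7892 + (-3171 - 2550)) = 1/(7892 - 5721) = 1/2171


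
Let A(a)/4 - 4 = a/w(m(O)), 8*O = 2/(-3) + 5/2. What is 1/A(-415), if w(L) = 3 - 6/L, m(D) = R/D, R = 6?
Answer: -133/77552 ≈ -0.0017150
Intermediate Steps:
O = 11/48 (O = (2/(-3) + 5/2)/8 = (2*(-⅓) + 5*(½))/8 = (-⅔ + 5/2)/8 = (⅛)*(11/6) = 11/48 ≈ 0.22917)
m(D) = 6/D
w(L) = 3 - 6/L
A(a) = 16 + 192*a/133 (A(a) = 16 + 4*(a/(3 - 6/(6/(11/48)))) = 16 + 4*(a/(3 - 6/(6*(48/11)))) = 16 + 4*(a/(3 - 6/288/11)) = 16 + 4*(a/(3 - 6*11/288)) = 16 + 4*(a/(3 - 11/48)) = 16 + 4*(a/(133/48)) = 16 + 4*(a*(48/133)) = 16 + 4*(48*a/133) = 16 + 192*a/133)
1/A(-415) = 1/(16 + (192/133)*(-415)) = 1/(16 - 79680/133) = 1/(-77552/133) = -133/77552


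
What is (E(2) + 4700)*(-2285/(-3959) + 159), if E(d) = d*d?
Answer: 2971827264/3959 ≈ 7.5065e+5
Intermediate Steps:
E(d) = d²
(E(2) + 4700)*(-2285/(-3959) + 159) = (2² + 4700)*(-2285/(-3959) + 159) = (4 + 4700)*(-2285*(-1/3959) + 159) = 4704*(2285/3959 + 159) = 4704*(631766/3959) = 2971827264/3959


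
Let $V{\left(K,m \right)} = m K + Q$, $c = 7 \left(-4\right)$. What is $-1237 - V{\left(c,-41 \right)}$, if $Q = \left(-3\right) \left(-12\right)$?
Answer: $-2421$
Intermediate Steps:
$Q = 36$
$c = -28$
$V{\left(K,m \right)} = 36 + K m$ ($V{\left(K,m \right)} = m K + 36 = K m + 36 = 36 + K m$)
$-1237 - V{\left(c,-41 \right)} = -1237 - \left(36 - -1148\right) = -1237 - \left(36 + 1148\right) = -1237 - 1184 = -2421$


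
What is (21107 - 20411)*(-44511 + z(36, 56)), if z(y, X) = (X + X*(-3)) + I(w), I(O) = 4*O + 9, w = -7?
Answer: -31070832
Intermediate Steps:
I(O) = 9 + 4*O
z(y, X) = -19 - 2*X (z(y, X) = (X + X*(-3)) + (9 + 4*(-7)) = (X - 3*X) + (9 - 28) = -2*X - 19 = -19 - 2*X)
(21107 - 20411)*(-44511 + z(36, 56)) = (21107 - 20411)*(-44511 + (-19 - 2*56)) = 696*(-44511 + (-19 - 112)) = 696*(-44511 - 131) = 696*(-44642) = -31070832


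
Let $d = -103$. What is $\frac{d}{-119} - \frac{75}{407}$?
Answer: $\frac{32996}{48433} \approx 0.68127$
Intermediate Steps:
$\frac{d}{-119} - \frac{75}{407} = - \frac{103}{-119} - \frac{75}{407} = \left(-103\right) \left(- \frac{1}{119}\right) - \frac{75}{407} = \frac{103}{119} - \frac{75}{407} = \frac{32996}{48433}$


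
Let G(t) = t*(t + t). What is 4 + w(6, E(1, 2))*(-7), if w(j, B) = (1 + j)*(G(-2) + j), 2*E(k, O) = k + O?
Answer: -682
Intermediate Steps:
E(k, O) = O/2 + k/2 (E(k, O) = (k + O)/2 = (O + k)/2 = O/2 + k/2)
G(t) = 2*t² (G(t) = t*(2*t) = 2*t²)
w(j, B) = (1 + j)*(8 + j) (w(j, B) = (1 + j)*(2*(-2)² + j) = (1 + j)*(2*4 + j) = (1 + j)*(8 + j))
4 + w(6, E(1, 2))*(-7) = 4 + (8 + 6² + 9*6)*(-7) = 4 + (8 + 36 + 54)*(-7) = 4 + 98*(-7) = 4 - 686 = -682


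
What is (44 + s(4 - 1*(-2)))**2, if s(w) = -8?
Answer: 1296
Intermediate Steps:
(44 + s(4 - 1*(-2)))**2 = (44 - 8)**2 = 36**2 = 1296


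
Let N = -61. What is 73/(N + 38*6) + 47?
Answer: 7922/167 ≈ 47.437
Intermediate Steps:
73/(N + 38*6) + 47 = 73/(-61 + 38*6) + 47 = 73/(-61 + 228) + 47 = 73/167 + 47 = 7922/167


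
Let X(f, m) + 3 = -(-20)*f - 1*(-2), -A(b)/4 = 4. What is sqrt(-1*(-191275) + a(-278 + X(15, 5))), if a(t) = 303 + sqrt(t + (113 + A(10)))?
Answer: sqrt(191578 + sqrt(118)) ≈ 437.71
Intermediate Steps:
A(b) = -16 (A(b) = -4*4 = -16)
X(f, m) = -1 + 20*f (X(f, m) = -3 + (-(-20)*f - 1*(-2)) = -3 + (20*f + 2) = -3 + (2 + 20*f) = -1 + 20*f)
a(t) = 303 + sqrt(97 + t) (a(t) = 303 + sqrt(t + (113 - 16)) = 303 + sqrt(t + 97) = 303 + sqrt(97 + t))
sqrt(-1*(-191275) + a(-278 + X(15, 5))) = sqrt(-1*(-191275) + (303 + sqrt(97 + (-278 + (-1 + 20*15))))) = sqrt(191275 + (303 + sqrt(97 + (-278 + (-1 + 300))))) = sqrt(191275 + (303 + sqrt(97 + (-278 + 299)))) = sqrt(191275 + (303 + sqrt(97 + 21))) = sqrt(191275 + (303 + sqrt(118))) = sqrt(191578 + sqrt(118))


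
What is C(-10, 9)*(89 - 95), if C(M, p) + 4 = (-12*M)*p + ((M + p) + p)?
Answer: -6504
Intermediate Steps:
C(M, p) = -4 + M + 2*p - 12*M*p (C(M, p) = -4 + ((-12*M)*p + ((M + p) + p)) = -4 + (-12*M*p + (M + 2*p)) = -4 + (M + 2*p - 12*M*p) = -4 + M + 2*p - 12*M*p)
C(-10, 9)*(89 - 95) = (-4 - 10 + 2*9 - 12*(-10)*9)*(89 - 95) = (-4 - 10 + 18 + 1080)*(-6) = 1084*(-6) = -6504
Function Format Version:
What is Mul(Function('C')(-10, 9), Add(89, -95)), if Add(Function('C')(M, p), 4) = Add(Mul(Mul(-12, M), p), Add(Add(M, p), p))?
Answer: -6504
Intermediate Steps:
Function('C')(M, p) = Add(-4, M, Mul(2, p), Mul(-12, M, p)) (Function('C')(M, p) = Add(-4, Add(Mul(Mul(-12, M), p), Add(Add(M, p), p))) = Add(-4, Add(Mul(-12, M, p), Add(M, Mul(2, p)))) = Add(-4, Add(M, Mul(2, p), Mul(-12, M, p))) = Add(-4, M, Mul(2, p), Mul(-12, M, p)))
Mul(Function('C')(-10, 9), Add(89, -95)) = Mul(Add(-4, -10, Mul(2, 9), Mul(-12, -10, 9)), Add(89, -95)) = Mul(Add(-4, -10, 18, 1080), -6) = Mul(1084, -6) = -6504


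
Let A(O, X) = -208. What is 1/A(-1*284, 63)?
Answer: -1/208 ≈ -0.0048077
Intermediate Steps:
1/A(-1*284, 63) = 1/(-208) = -1/208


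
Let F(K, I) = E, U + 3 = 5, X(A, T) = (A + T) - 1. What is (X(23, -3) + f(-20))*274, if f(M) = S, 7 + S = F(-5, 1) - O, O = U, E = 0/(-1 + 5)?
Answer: 2740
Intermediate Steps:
X(A, T) = -1 + A + T
E = 0 (E = 0/4 = 0*(¼) = 0)
U = 2 (U = -3 + 5 = 2)
F(K, I) = 0
O = 2
S = -9 (S = -7 + (0 - 1*2) = -7 + (0 - 2) = -7 - 2 = -9)
f(M) = -9
(X(23, -3) + f(-20))*274 = ((-1 + 23 - 3) - 9)*274 = (19 - 9)*274 = 10*274 = 2740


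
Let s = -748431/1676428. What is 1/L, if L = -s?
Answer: 1676428/748431 ≈ 2.2399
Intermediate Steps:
s = -748431/1676428 (s = -748431*1/1676428 = -748431/1676428 ≈ -0.44644)
L = 748431/1676428 (L = -1*(-748431/1676428) = 748431/1676428 ≈ 0.44644)
1/L = 1/(748431/1676428) = 1676428/748431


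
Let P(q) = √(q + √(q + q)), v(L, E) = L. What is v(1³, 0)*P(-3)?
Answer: √(-3 + I*√6) ≈ 0.66068 + 1.8538*I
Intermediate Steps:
P(q) = √(q + √2*√q) (P(q) = √(q + √(2*q)) = √(q + √2*√q))
v(1³, 0)*P(-3) = 1³*√(-3 + √2*√(-3)) = 1*√(-3 + √2*(I*√3)) = 1*√(-3 + I*√6) = √(-3 + I*√6)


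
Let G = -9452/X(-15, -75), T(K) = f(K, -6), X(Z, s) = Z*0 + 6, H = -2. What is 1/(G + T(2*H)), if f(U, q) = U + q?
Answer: -3/4756 ≈ -0.00063078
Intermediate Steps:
X(Z, s) = 6 (X(Z, s) = 0 + 6 = 6)
T(K) = -6 + K (T(K) = K - 6 = -6 + K)
G = -4726/3 (G = -9452/6 = -9452*⅙ = -4726/3 ≈ -1575.3)
1/(G + T(2*H)) = 1/(-4726/3 + (-6 + 2*(-2))) = 1/(-4726/3 + (-6 - 4)) = 1/(-4726/3 - 10) = 1/(-4756/3) = -3/4756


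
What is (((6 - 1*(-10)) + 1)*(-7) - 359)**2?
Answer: 228484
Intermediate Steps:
(((6 - 1*(-10)) + 1)*(-7) - 359)**2 = (((6 + 10) + 1)*(-7) - 359)**2 = ((16 + 1)*(-7) - 359)**2 = (17*(-7) - 359)**2 = (-119 - 359)**2 = (-478)**2 = 228484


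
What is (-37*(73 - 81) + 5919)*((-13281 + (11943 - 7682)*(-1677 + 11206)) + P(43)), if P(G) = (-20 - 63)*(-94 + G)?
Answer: 252291840515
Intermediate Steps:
P(G) = 7802 - 83*G (P(G) = -83*(-94 + G) = 7802 - 83*G)
(-37*(73 - 81) + 5919)*((-13281 + (11943 - 7682)*(-1677 + 11206)) + P(43)) = (-37*(73 - 81) + 5919)*((-13281 + (11943 - 7682)*(-1677 + 11206)) + (7802 - 83*43)) = (-37*(-8) + 5919)*((-13281 + 4261*9529) + (7802 - 3569)) = (296 + 5919)*((-13281 + 40603069) + 4233) = 6215*(40589788 + 4233) = 6215*40594021 = 252291840515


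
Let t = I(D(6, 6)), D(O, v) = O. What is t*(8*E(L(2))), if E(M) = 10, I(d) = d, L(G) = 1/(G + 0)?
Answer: 480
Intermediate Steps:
L(G) = 1/G
t = 6
t*(8*E(L(2))) = 6*(8*10) = 6*80 = 480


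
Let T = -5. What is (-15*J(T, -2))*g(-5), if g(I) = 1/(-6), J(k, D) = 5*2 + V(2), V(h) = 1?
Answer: 55/2 ≈ 27.500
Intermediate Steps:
J(k, D) = 11 (J(k, D) = 5*2 + 1 = 10 + 1 = 11)
g(I) = -⅙
(-15*J(T, -2))*g(-5) = -15*11*(-⅙) = -165*(-⅙) = 55/2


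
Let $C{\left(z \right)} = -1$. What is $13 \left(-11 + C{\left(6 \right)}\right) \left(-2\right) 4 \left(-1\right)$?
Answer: $-1248$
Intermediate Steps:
$13 \left(-11 + C{\left(6 \right)}\right) \left(-2\right) 4 \left(-1\right) = 13 \left(-11 - 1\right) \left(-2\right) 4 \left(-1\right) = 13 \left(-12\right) \left(\left(-8\right) \left(-1\right)\right) = \left(-156\right) 8 = -1248$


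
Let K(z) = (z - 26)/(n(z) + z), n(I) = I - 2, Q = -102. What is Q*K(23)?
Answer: 153/22 ≈ 6.9545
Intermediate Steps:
n(I) = -2 + I
K(z) = (-26 + z)/(-2 + 2*z) (K(z) = (z - 26)/((-2 + z) + z) = (-26 + z)/(-2 + 2*z))
Q*K(23) = -51*(-26 + 23)/(-1 + 23) = -51*(-3)/22 = -102*(-3/44) = 153/22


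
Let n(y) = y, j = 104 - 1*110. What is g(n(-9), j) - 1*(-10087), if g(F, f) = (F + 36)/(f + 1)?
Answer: 50408/5 ≈ 10082.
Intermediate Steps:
j = -6 (j = 104 - 110 = -6)
g(F, f) = (36 + F)/(1 + f)
g(n(-9), j) - 1*(-10087) = (36 - 9)/(1 - 6) - 1*(-10087) = 27/(-5) + 10087 = -⅕*27 + 10087 = -27/5 + 10087 = 50408/5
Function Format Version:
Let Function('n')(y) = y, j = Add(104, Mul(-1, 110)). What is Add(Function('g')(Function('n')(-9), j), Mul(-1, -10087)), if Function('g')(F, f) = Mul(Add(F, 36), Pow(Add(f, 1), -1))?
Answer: Rational(50408, 5) ≈ 10082.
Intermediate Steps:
j = -6 (j = Add(104, -110) = -6)
Function('g')(F, f) = Mul(Pow(Add(1, f), -1), Add(36, F)) (Function('g')(F, f) = Mul(Add(36, F), Pow(Add(1, f), -1)) = Mul(Pow(Add(1, f), -1), Add(36, F)))
Add(Function('g')(Function('n')(-9), j), Mul(-1, -10087)) = Add(Mul(Pow(Add(1, -6), -1), Add(36, -9)), Mul(-1, -10087)) = Add(Mul(Pow(-5, -1), 27), 10087) = Add(Mul(Rational(-1, 5), 27), 10087) = Add(Rational(-27, 5), 10087) = Rational(50408, 5)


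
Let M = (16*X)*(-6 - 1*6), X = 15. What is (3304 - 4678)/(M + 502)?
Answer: 687/1189 ≈ 0.57780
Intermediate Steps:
M = -2880 (M = (16*15)*(-6 - 1*6) = 240*(-6 - 6) = 240*(-12) = -2880)
(3304 - 4678)/(M + 502) = (3304 - 4678)/(-2880 + 502) = -1374/(-2378) = -1374*(-1/2378) = 687/1189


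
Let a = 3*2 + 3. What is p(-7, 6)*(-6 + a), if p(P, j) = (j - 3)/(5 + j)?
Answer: 9/11 ≈ 0.81818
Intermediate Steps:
p(P, j) = (-3 + j)/(5 + j)
a = 9 (a = 6 + 3 = 9)
p(-7, 6)*(-6 + a) = ((-3 + 6)/(5 + 6))*(-6 + 9) = (3/11)*3 = 9/11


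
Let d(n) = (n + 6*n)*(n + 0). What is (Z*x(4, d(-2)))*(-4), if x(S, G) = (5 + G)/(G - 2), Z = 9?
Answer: -594/13 ≈ -45.692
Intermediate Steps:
d(n) = 7*n² (d(n) = (7*n)*n = 7*n²)
x(S, G) = (5 + G)/(-2 + G)
(Z*x(4, d(-2)))*(-4) = (9*((5 + 7*(-2)²)/(-2 + 7*(-2)²)))*(-4) = (9*((5 + 7*4)/(-2 + 7*4)))*(-4) = (9*((5 + 28)/(-2 + 28)))*(-4) = (9*(33/26))*(-4) = (297/26)*(-4) = -594/13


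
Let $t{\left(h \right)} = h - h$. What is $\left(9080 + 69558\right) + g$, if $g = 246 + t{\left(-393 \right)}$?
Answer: $78884$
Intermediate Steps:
$t{\left(h \right)} = 0$
$g = 246$ ($g = 246 + 0 = 246$)
$\left(9080 + 69558\right) + g = \left(9080 + 69558\right) + 246 = 78638 + 246 = 78884$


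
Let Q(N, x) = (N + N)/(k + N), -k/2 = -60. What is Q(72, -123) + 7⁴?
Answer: 9607/4 ≈ 2401.8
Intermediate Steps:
k = 120 (k = -2*(-60) = 120)
Q(N, x) = 2*N/(120 + N) (Q(N, x) = (N + N)/(120 + N) = (2*N)/(120 + N) = 2*N/(120 + N))
Q(72, -123) + 7⁴ = 2*72/(120 + 72) + 7⁴ = 2*72/192 + 2401 = 2*72*(1/192) + 2401 = ¾ + 2401 = 9607/4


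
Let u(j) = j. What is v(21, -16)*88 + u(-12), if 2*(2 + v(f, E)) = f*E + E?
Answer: -15676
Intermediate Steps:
v(f, E) = -2 + E/2 + E*f/2 (v(f, E) = -2 + (f*E + E)/2 = -2 + (E*f + E)/2 = -2 + (E + E*f)/2 = -2 + (E/2 + E*f/2) = -2 + E/2 + E*f/2)
v(21, -16)*88 + u(-12) = (-2 + (½)*(-16) + (½)*(-16)*21)*88 - 12 = (-2 - 8 - 168)*88 - 12 = -178*88 - 12 = -15664 - 12 = -15676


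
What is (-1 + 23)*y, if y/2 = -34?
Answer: -1496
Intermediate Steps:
y = -68 (y = 2*(-34) = -68)
(-1 + 23)*y = (-1 + 23)*(-68) = 22*(-68) = -1496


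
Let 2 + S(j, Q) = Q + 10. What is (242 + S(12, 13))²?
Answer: 69169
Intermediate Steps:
S(j, Q) = 8 + Q (S(j, Q) = -2 + (Q + 10) = -2 + (10 + Q) = 8 + Q)
(242 + S(12, 13))² = (242 + (8 + 13))² = (242 + 21)² = 263² = 69169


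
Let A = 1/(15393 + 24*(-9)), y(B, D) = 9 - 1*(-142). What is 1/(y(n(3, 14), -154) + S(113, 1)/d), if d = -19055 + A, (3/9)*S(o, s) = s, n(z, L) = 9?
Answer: 289197734/43668812303 ≈ 0.0066225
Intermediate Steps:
S(o, s) = 3*s
y(B, D) = 151 (y(B, D) = 9 + 142 = 151)
A = 1/15177 (A = 1/(15393 - 216) = 1/15177 ≈ 6.5889e-5)
d = -289197734/15177 (d = -19055 + 1/15177 = -289197734/15177 ≈ -19055.)
1/(y(n(3, 14), -154) + S(113, 1)/d) = 1/(151 + (3*1)/(-289197734/15177)) = 1/(151 + 3*(-15177/289197734)) = 1/(151 - 45531/289197734) = 1/(43668812303/289197734) = 289197734/43668812303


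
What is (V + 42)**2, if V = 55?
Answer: 9409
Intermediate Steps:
(V + 42)**2 = (55 + 42)**2 = 97**2 = 9409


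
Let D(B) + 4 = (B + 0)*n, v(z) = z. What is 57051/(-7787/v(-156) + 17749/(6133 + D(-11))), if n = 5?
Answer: 2079166644/1925657 ≈ 1079.7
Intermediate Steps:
D(B) = -4 + 5*B (D(B) = -4 + (B + 0)*5 = -4 + B*5 = -4 + 5*B)
57051/(-7787/v(-156) + 17749/(6133 + D(-11))) = 57051/(-7787/(-156) + 17749/(6133 + (-4 + 5*(-11)))) = 57051/(-7787*(-1/156) + 17749/(6133 + (-4 - 55))) = 57051/(599/12 + 17749/(6133 - 59)) = 57051/(599/12 + 17749/6074) = 57051/(1925657/36444) = 57051*(36444/1925657) = 2079166644/1925657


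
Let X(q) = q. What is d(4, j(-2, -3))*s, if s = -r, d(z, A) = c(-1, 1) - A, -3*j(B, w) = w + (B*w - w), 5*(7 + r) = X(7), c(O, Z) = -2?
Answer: 0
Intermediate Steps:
r = -28/5 (r = -7 + (1/5)*7 = -7 + 7/5 = -28/5 ≈ -5.6000)
j(B, w) = -B*w/3 (j(B, w) = -(w + (B*w - w))/3 = -(w + (-w + B*w))/3 = -B*w/3)
d(z, A) = -2 - A
s = 28/5 (s = -1*(-28/5) = 28/5 ≈ 5.6000)
d(4, j(-2, -3))*s = (-2 - (-1)*(-2)*(-3)/3)*(28/5) = (-2 - 1*(-2))*(28/5) = (-2 + 2)*(28/5) = 0*(28/5) = 0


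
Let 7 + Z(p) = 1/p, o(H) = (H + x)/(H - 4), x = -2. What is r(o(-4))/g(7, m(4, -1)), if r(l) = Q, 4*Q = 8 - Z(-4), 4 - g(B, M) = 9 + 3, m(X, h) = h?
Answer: -61/128 ≈ -0.47656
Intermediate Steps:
o(H) = (-2 + H)/(-4 + H) (o(H) = (H - 2)/(H - 4) = (-2 + H)/(-4 + H))
g(B, M) = -8 (g(B, M) = 4 - (9 + 3) = 4 - 1*12 = 4 - 12 = -8)
Z(p) = -7 + 1/p
Q = 61/16 (Q = (8 - (-7 + 1/(-4)))/4 = (8 - (-7 - ¼))/4 = (8 - 1*(-29/4))/4 = (8 + 29/4)/4 = (¼)*(61/4) = 61/16 ≈ 3.8125)
r(l) = 61/16
r(o(-4))/g(7, m(4, -1)) = (61/16)/(-8) = (61/16)*(-⅛) = -61/128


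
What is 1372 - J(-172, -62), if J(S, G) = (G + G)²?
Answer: -14004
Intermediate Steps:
J(S, G) = 4*G² (J(S, G) = (2*G)² = 4*G²)
1372 - J(-172, -62) = 1372 - 4*(-62)² = 1372 - 4*3844 = 1372 - 1*15376 = 1372 - 15376 = -14004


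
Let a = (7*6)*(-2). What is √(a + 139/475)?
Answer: I*√755459/95 ≈ 9.1492*I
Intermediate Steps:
a = -84 (a = 42*(-2) = -84)
√(a + 139/475) = √(-84 + 139/475) = √(-39761/475) = I*√755459/95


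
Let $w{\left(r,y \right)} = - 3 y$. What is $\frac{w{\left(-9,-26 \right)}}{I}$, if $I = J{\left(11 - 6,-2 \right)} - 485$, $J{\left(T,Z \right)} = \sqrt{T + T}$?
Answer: $- \frac{2522}{15681} - \frac{26 \sqrt{10}}{78405} \approx -0.16188$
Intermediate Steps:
$J{\left(T,Z \right)} = \sqrt{2} \sqrt{T}$ ($J{\left(T,Z \right)} = \sqrt{2 T} = \sqrt{2} \sqrt{T}$)
$I = -485 + \sqrt{10}$ ($I = \sqrt{2} \sqrt{11 - 6} - 485 = \sqrt{2} \sqrt{5} - 485 = \sqrt{10} - 485 = -485 + \sqrt{10} \approx -481.84$)
$\frac{w{\left(-9,-26 \right)}}{I} = \frac{\left(-3\right) \left(-26\right)}{-485 + \sqrt{10}} = \frac{78}{-485 + \sqrt{10}}$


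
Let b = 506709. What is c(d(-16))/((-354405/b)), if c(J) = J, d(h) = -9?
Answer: 1520127/118135 ≈ 12.868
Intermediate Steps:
c(d(-16))/((-354405/b)) = -9/((-354405/506709)) = -9/((-354405*1/506709)) = -9/(-118135/168903) = -9*(-168903/118135) = 1520127/118135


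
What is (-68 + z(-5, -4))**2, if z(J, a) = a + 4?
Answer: 4624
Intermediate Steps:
z(J, a) = 4 + a
(-68 + z(-5, -4))**2 = (-68 + (4 - 4))**2 = (-68 + 0)**2 = (-68)**2 = 4624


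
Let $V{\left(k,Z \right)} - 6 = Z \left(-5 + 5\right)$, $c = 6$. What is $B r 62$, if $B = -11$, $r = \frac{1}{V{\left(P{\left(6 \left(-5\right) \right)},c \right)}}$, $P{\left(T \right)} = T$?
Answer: $- \frac{341}{3} \approx -113.67$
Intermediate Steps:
$V{\left(k,Z \right)} = 6$ ($V{\left(k,Z \right)} = 6 + Z \left(-5 + 5\right) = 6 + Z 0 = 6 + 0 = 6$)
$r = \frac{1}{6} \approx 0.16667$
$B r 62 = \left(-11\right) \frac{1}{6} \cdot 62 = \left(- \frac{11}{6}\right) 62 = - \frac{341}{3}$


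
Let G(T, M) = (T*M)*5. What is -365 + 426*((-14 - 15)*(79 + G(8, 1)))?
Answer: -1470491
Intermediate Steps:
G(T, M) = 5*M*T (G(T, M) = (M*T)*5 = 5*M*T)
-365 + 426*((-14 - 15)*(79 + G(8, 1))) = -365 + 426*((-14 - 15)*(79 + 5*1*8)) = -365 + 426*(-29*(79 + 40)) = -365 + 426*(-29*119) = -365 + 426*(-3451) = -365 - 1470126 = -1470491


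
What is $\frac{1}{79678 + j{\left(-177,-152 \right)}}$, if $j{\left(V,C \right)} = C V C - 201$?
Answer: $- \frac{1}{4009931} \approx -2.4938 \cdot 10^{-7}$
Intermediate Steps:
$j{\left(V,C \right)} = -201 + V C^{2}$ ($j{\left(V,C \right)} = V C^{2} - 201 = -201 + V C^{2}$)
$\frac{1}{79678 + j{\left(-177,-152 \right)}} = \frac{1}{79678 - \left(201 + 177 \left(-152\right)^{2}\right)} = \frac{1}{79678 - 4089609} = \frac{1}{-4009931} = - \frac{1}{4009931}$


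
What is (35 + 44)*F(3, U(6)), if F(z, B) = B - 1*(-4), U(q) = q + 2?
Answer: 948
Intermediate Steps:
U(q) = 2 + q
F(z, B) = 4 + B (F(z, B) = B + 4 = 4 + B)
(35 + 44)*F(3, U(6)) = (35 + 44)*(4 + (2 + 6)) = 79*(4 + 8) = 79*12 = 948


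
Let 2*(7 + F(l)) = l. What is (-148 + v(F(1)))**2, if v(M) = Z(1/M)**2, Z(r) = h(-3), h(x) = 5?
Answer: 15129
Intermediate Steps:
F(l) = -7 + l/2
Z(r) = 5
v(M) = 25 (v(M) = 5**2 = 25)
(-148 + v(F(1)))**2 = (-148 + 25)**2 = (-123)**2 = 15129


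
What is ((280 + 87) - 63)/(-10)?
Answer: -152/5 ≈ -30.400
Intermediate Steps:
((280 + 87) - 63)/(-10) = (367 - 63)*(-⅒) = 304*(-⅒) = -152/5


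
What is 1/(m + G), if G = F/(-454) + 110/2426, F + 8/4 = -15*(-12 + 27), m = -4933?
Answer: -2426/11966135 ≈ -0.00020274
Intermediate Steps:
F = -227 (F = -2 - 15*(-12 + 27) = -2 - 15*15 = -2 - 225 = -227)
G = 1323/2426 (G = -227/(-454) + 110/2426 = -227*(-1/454) + 110*(1/2426) = ½ + 55/1213 = 1323/2426 ≈ 0.54534)
1/(m + G) = 1/(-4933 + 1323/2426) = 1/(-11966135/2426) = -2426/11966135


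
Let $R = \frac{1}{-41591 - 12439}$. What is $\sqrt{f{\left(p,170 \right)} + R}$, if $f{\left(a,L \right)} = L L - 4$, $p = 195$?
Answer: $\frac{\sqrt{84354384992370}}{54030} \approx 169.99$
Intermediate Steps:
$f{\left(a,L \right)} = -4 + L^{2}$ ($f{\left(a,L \right)} = L^{2} - 4 = -4 + L^{2}$)
$R = - \frac{1}{54030}$ ($R = \frac{1}{-41591 + \left(-21908 + 9469\right)} = \frac{1}{-41591 - 12439} = \frac{1}{-54030} = - \frac{1}{54030} \approx -1.8508 \cdot 10^{-5}$)
$\sqrt{f{\left(p,170 \right)} + R} = \sqrt{\left(-4 + 170^{2}\right) - \frac{1}{54030}} = \sqrt{\left(-4 + 28900\right) - \frac{1}{54030}} = \sqrt{28896 - \frac{1}{54030}} = \sqrt{\frac{1561250879}{54030}} = \frac{\sqrt{84354384992370}}{54030}$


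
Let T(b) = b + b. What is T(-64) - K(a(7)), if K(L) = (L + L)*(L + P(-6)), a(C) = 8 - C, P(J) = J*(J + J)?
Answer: -274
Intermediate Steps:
T(b) = 2*b
P(J) = 2*J**2 (P(J) = J*(2*J) = 2*J**2)
K(L) = 2*L*(72 + L) (K(L) = (L + L)*(L + 2*(-6)**2) = (2*L)*(L + 2*36) = (2*L)*(L + 72) = (2*L)*(72 + L) = 2*L*(72 + L))
T(-64) - K(a(7)) = 2*(-64) - 2*(8 - 1*7)*(72 + (8 - 1*7)) = -128 - 2*(8 - 7)*(72 + (8 - 7)) = -128 - 2*(72 + 1) = -128 - 2*73 = -128 - 1*146 = -128 - 146 = -274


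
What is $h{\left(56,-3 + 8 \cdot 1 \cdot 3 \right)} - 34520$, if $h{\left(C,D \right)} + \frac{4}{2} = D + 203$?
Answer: $-34298$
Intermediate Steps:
$h{\left(C,D \right)} = 201 + D$ ($h{\left(C,D \right)} = -2 + \left(D + 203\right) = -2 + \left(203 + D\right) = 201 + D$)
$h{\left(56,-3 + 8 \cdot 1 \cdot 3 \right)} - 34520 = \left(201 - \left(3 - 8 \cdot 1 \cdot 3\right)\right) - 34520 = \left(201 + \left(-3 + 8 \cdot 3\right)\right) - 34520 = \left(201 + \left(-3 + 24\right)\right) - 34520 = \left(201 + 21\right) - 34520 = 222 - 34520 = -34298$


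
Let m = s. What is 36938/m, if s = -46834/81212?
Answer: -1499904428/23417 ≈ -64052.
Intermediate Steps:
s = -23417/40606 (s = -46834*1/81212 = -23417/40606 ≈ -0.57669)
m = -23417/40606 ≈ -0.57669
36938/m = 36938/(-23417/40606) = 36938*(-40606/23417) = -1499904428/23417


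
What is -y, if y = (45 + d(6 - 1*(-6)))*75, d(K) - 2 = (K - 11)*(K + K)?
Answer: -5325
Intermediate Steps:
d(K) = 2 + 2*K*(-11 + K) (d(K) = 2 + (K - 11)*(K + K) = 2 + (-11 + K)*(2*K) = 2 + 2*K*(-11 + K))
y = 5325 (y = (45 + (2 - 22*(6 - 1*(-6)) + 2*(6 - 1*(-6))²))*75 = (45 + (2 - 22*(6 + 6) + 2*(6 + 6)²))*75 = (45 + (2 - 22*12 + 2*12²))*75 = (45 + (2 - 264 + 2*144))*75 = (45 + (2 - 264 + 288))*75 = (45 + 26)*75 = 71*75 = 5325)
-y = -1*5325 = -5325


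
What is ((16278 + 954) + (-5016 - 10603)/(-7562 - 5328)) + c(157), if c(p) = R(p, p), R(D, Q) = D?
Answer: 224159829/12890 ≈ 17390.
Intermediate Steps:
c(p) = p
((16278 + 954) + (-5016 - 10603)/(-7562 - 5328)) + c(157) = ((16278 + 954) + (-5016 - 10603)/(-7562 - 5328)) + 157 = (17232 - 15619/(-12890)) + 157 = (17232 - 15619*(-1/12890)) + 157 = (17232 + 15619/12890) + 157 = 222136099/12890 + 157 = 224159829/12890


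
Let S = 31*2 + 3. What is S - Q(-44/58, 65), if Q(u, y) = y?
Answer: 0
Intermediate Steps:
S = 65 (S = 62 + 3 = 65)
S - Q(-44/58, 65) = 65 - 1*65 = 65 - 65 = 0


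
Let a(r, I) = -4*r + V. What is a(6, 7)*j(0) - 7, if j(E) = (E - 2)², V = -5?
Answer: -123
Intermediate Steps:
j(E) = (-2 + E)²
a(r, I) = -5 - 4*r (a(r, I) = -4*r - 5 = -5 - 4*r)
a(6, 7)*j(0) - 7 = (-5 - 4*6)*(-2 + 0)² - 7 = (-5 - 24)*(-2)² - 7 = -29*4 - 7 = -116 - 7 = -123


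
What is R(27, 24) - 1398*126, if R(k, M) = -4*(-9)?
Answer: -176112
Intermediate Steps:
R(k, M) = 36
R(27, 24) - 1398*126 = 36 - 1398*126 = 36 - 176148 = -176112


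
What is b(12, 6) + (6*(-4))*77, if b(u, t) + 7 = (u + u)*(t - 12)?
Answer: -1999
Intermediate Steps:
b(u, t) = -7 + 2*u*(-12 + t) (b(u, t) = -7 + (u + u)*(t - 12) = -7 + (2*u)*(-12 + t) = -7 + 2*u*(-12 + t))
b(12, 6) + (6*(-4))*77 = (-7 - 24*12 + 2*6*12) + (6*(-4))*77 = (-7 - 288 + 144) - 24*77 = -151 - 1848 = -1999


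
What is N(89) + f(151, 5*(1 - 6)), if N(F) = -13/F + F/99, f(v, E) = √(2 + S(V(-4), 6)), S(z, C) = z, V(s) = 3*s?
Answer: 6634/8811 + I*√10 ≈ 0.75292 + 3.1623*I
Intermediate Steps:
f(v, E) = I*√10 (f(v, E) = √(2 + 3*(-4)) = √(2 - 12) = √(-10) = I*√10)
N(F) = -13/F + F/99 (N(F) = -13/F + F*(1/99) = -13/F + F/99)
N(89) + f(151, 5*(1 - 6)) = (-13/89 + (1/99)*89) + I*√10 = (-13*1/89 + 89/99) + I*√10 = (-13/89 + 89/99) + I*√10 = 6634/8811 + I*√10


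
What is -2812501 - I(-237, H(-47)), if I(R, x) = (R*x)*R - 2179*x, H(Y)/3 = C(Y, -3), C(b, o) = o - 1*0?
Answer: -2326591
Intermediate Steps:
C(b, o) = o (C(b, o) = o + 0 = o)
H(Y) = -9 (H(Y) = 3*(-3) = -9)
I(R, x) = -2179*x + x*R**2 (I(R, x) = x*R**2 - 2179*x = -2179*x + x*R**2)
-2812501 - I(-237, H(-47)) = -2812501 - (-9)*(-2179 + (-237)**2) = -2812501 - (-9)*(-2179 + 56169) = -2812501 - (-9)*53990 = -2812501 - 1*(-485910) = -2812501 + 485910 = -2326591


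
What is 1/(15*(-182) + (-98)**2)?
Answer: 1/6874 ≈ 0.00014548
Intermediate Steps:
1/(15*(-182) + (-98)**2) = 1/(-2730 + 9604) = 1/6874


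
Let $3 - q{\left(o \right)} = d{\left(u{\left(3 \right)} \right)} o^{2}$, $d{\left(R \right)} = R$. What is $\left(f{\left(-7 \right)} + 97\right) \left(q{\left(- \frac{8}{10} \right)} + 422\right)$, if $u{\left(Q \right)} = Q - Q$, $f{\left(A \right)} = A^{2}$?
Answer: $62050$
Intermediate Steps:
$u{\left(Q \right)} = 0$
$q{\left(o \right)} = 3$ ($q{\left(o \right)} = 3 - 0 o^{2} = 3 - 0 = 3 + 0 = 3$)
$\left(f{\left(-7 \right)} + 97\right) \left(q{\left(- \frac{8}{10} \right)} + 422\right) = \left(\left(-7\right)^{2} + 97\right) \left(3 + 422\right) = \left(49 + 97\right) 425 = 146 \cdot 425 = 62050$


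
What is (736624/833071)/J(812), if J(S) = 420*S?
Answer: 6577/2536701195 ≈ 2.5927e-6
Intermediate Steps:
(736624/833071)/J(812) = (736624/833071)/((420*812)) = (736624*(1/833071))/341040 = (736624/833071)*(1/341040) = 6577/2536701195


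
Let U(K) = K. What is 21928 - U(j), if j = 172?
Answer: 21756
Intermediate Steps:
21928 - U(j) = 21928 - 1*172 = 21928 - 172 = 21756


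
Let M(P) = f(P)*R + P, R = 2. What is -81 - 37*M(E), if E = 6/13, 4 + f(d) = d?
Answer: 2129/13 ≈ 163.77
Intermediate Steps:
f(d) = -4 + d
E = 6/13 (E = 6*(1/13) = 6/13 ≈ 0.46154)
M(P) = -8 + 3*P (M(P) = (-4 + P)*2 + P = (-8 + 2*P) + P = -8 + 3*P)
-81 - 37*M(E) = -81 - 37*(-8 + 3*(6/13)) = -81 - 37*(-8 + 18/13) = -81 - 37*(-86/13) = -81 + 3182/13 = 2129/13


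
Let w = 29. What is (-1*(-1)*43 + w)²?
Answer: 5184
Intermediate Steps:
(-1*(-1)*43 + w)² = (-1*(-1)*43 + 29)² = (1*43 + 29)² = (43 + 29)² = 72² = 5184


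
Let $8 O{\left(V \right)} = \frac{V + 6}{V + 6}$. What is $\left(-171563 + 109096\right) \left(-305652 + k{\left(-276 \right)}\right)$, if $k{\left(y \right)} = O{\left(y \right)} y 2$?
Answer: $19097473707$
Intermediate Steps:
$O{\left(V \right)} = \frac{1}{8}$ ($O{\left(V \right)} = \frac{\left(V + 6\right) \frac{1}{V + 6}}{8} = \frac{\left(6 + V\right) \frac{1}{6 + V}}{8} = \frac{1}{8} \cdot 1 = \frac{1}{8}$)
$k{\left(y \right)} = \frac{y}{4}$ ($k{\left(y \right)} = \frac{y}{8} \cdot 2 = \frac{y}{4}$)
$\left(-171563 + 109096\right) \left(-305652 + k{\left(-276 \right)}\right) = \left(-171563 + 109096\right) \left(-305652 + \frac{1}{4} \left(-276\right)\right) = - 62467 \left(-305652 - 69\right) = \left(-62467\right) \left(-305721\right) = 19097473707$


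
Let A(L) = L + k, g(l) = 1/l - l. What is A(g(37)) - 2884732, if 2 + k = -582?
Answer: -106758060/37 ≈ -2.8854e+6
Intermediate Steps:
k = -584 (k = -2 - 582 = -584)
A(L) = -584 + L (A(L) = L - 584 = -584 + L)
A(g(37)) - 2884732 = (-584 + (1/37 - 1*37)) - 2884732 = (-584 + (1/37 - 37)) - 2884732 = (-584 - 1368/37) - 2884732 = -22976/37 - 2884732 = -106758060/37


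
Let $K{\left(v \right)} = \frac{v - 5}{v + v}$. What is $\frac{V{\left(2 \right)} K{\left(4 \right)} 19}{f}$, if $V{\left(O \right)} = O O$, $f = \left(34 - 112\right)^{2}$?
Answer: $- \frac{19}{12168} \approx -0.0015615$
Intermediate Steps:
$K{\left(v \right)} = \frac{-5 + v}{2 v}$
$f = 6084$ ($f = \left(-78\right)^{2} = 6084$)
$V{\left(O \right)} = O^{2}$
$\frac{V{\left(2 \right)} K{\left(4 \right)} 19}{f} = \frac{2^{2} \frac{-5 + 4}{2 \cdot 4} \cdot 19}{6084} = 4 \cdot \frac{1}{2} \cdot \frac{1}{4} \left(-1\right) 19 \cdot \frac{1}{6084} = 4 \left(\left(- \frac{1}{8}\right) 19\right) \frac{1}{6084} = 4 \left(- \frac{19}{8}\right) \frac{1}{6084} = \left(- \frac{19}{2}\right) \frac{1}{6084} = - \frac{19}{12168}$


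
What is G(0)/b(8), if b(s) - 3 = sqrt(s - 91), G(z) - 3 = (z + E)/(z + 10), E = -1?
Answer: 87/920 - 29*I*sqrt(83)/920 ≈ 0.094565 - 0.28718*I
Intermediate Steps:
G(z) = 3 + (-1 + z)/(10 + z) (G(z) = 3 + (z - 1)/(z + 10) = 3 + (-1 + z)/(10 + z))
b(s) = 3 + sqrt(-91 + s) (b(s) = 3 + sqrt(s - 91) = 3 + sqrt(-91 + s))
G(0)/b(8) = ((29 + 4*0)/(10 + 0))/(3 + sqrt(-91 + 8)) = ((29 + 0)/10)/(3 + sqrt(-83)) = ((1/10)*29)/(3 + I*sqrt(83)) = (29/10)/(3 + I*sqrt(83)) = 29/(10*(3 + I*sqrt(83)))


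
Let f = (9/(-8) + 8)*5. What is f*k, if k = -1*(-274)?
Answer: 37675/4 ≈ 9418.8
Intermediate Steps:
k = 274
f = 275/8 (f = (9*(-⅛) + 8)*5 = (-9/8 + 8)*5 = (55/8)*5 = 275/8 ≈ 34.375)
f*k = (275/8)*274 = 37675/4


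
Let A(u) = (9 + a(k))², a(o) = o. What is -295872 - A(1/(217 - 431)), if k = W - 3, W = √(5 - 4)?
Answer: -295921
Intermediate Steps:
W = 1 (W = √1 = 1)
k = -2 (k = 1 - 3 = -2)
A(u) = 49 (A(u) = (9 - 2)² = 7² = 49)
-295872 - A(1/(217 - 431)) = -295872 - 1*49 = -295872 - 49 = -295921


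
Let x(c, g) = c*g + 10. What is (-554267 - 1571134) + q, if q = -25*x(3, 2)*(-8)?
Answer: -2122201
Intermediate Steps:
x(c, g) = 10 + c*g
q = 3200 (q = -25*(10 + 3*2)*(-8) = -25*(10 + 6)*(-8) = -25*16*(-8) = -400*(-8) = 3200)
(-554267 - 1571134) + q = (-554267 - 1571134) + 3200 = -2125401 + 3200 = -2122201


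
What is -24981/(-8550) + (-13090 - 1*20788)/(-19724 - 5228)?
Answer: 76081901/17778300 ≈ 4.2795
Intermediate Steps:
-24981/(-8550) + (-13090 - 1*20788)/(-19724 - 5228) = -24981*(-1/8550) + (-13090 - 20788)/(-24952) = 8327/2850 - 33878*(-1/24952) = 8327/2850 + 16939/12476 = 76081901/17778300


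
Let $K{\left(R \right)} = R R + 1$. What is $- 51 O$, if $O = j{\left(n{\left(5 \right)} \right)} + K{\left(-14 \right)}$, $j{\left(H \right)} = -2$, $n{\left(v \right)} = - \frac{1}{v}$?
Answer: $-9945$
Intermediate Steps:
$K{\left(R \right)} = 1 + R^{2}$ ($K{\left(R \right)} = R^{2} + 1 = 1 + R^{2}$)
$O = 195$ ($O = -2 + \left(1 + \left(-14\right)^{2}\right) = -2 + \left(1 + 196\right) = -2 + 197 = 195$)
$- 51 O = \left(-51\right) 195 = -9945$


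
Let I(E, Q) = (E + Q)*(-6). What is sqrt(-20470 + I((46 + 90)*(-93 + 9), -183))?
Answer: 2*sqrt(12293) ≈ 221.75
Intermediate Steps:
I(E, Q) = -6*E - 6*Q
sqrt(-20470 + I((46 + 90)*(-93 + 9), -183)) = sqrt(-20470 + (-6*(46 + 90)*(-93 + 9) - 6*(-183))) = sqrt(-20470 + (-816*(-84) + 1098)) = sqrt(-20470 + (-6*(-11424) + 1098)) = sqrt(-20470 + (68544 + 1098)) = sqrt(-20470 + 69642) = sqrt(49172) = 2*sqrt(12293)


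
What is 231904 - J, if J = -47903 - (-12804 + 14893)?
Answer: 281896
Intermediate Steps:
J = -49992 (J = -47903 - 1*2089 = -47903 - 2089 = -49992)
231904 - J = 231904 - 1*(-49992) = 231904 + 49992 = 281896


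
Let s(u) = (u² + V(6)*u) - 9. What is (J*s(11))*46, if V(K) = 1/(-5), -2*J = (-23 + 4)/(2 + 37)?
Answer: 79971/65 ≈ 1230.3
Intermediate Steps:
J = 19/78 (J = -(-23 + 4)/(2*(2 + 37)) = -(-19)/(2*39) = -½*(-19/39) = 19/78 ≈ 0.24359)
V(K) = -⅕
s(u) = -9 + u² - u/5 (s(u) = (u² - u/5) - 9 = -9 + u² - u/5)
(J*s(11))*46 = (19*(-9 + 11² - ⅕*11)/78)*46 = (19*(-9 + 121 - 11/5)/78)*46 = ((19/78)*(549/5))*46 = (3477/130)*46 = 79971/65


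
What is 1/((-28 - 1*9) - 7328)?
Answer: -1/7365 ≈ -0.00013578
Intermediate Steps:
1/((-28 - 1*9) - 7328) = 1/((-28 - 9) - 7328) = 1/(-37 - 7328) = 1/(-7365) = -1/7365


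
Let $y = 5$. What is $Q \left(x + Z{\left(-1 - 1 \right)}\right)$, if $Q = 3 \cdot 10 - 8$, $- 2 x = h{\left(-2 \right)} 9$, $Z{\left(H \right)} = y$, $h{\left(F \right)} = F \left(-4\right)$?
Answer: $-682$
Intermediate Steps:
$h{\left(F \right)} = - 4 F$
$Z{\left(H \right)} = 5$
$x = -36$ ($x = - \frac{\left(-4\right) \left(-2\right) 9}{2} = - \frac{8 \cdot 9}{2} = \left(- \frac{1}{2}\right) 72 = -36$)
$Q = 22$ ($Q = 30 - 8 = 22$)
$Q \left(x + Z{\left(-1 - 1 \right)}\right) = 22 \left(-36 + 5\right) = 22 \left(-31\right) = -682$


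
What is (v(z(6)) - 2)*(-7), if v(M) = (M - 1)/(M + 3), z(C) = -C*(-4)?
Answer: 217/27 ≈ 8.0370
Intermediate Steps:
z(C) = 4*C
v(M) = (-1 + M)/(3 + M)
(v(z(6)) - 2)*(-7) = ((-1 + 4*6)/(3 + 4*6) - 2)*(-7) = ((-1 + 24)/(3 + 24) - 2)*(-7) = (23/27 - 2)*(-7) = -31/27*(-7) = 217/27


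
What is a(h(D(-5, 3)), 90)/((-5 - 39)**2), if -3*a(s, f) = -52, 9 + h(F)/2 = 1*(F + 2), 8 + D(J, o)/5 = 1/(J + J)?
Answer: 13/1452 ≈ 0.0089532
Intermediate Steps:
D(J, o) = -40 + 5/(2*J) (D(J, o) = -40 + 5/(J + J) = -40 + 5/((2*J)) = -40 + 5*(1/(2*J)) = -40 + 5/(2*J))
h(F) = -14 + 2*F (h(F) = -18 + 2*(1*(F + 2)) = -18 + 2*(1*(2 + F)) = -18 + 2*(2 + F) = -18 + (4 + 2*F) = -14 + 2*F)
a(s, f) = 52/3 (a(s, f) = -1/3*(-52) = 52/3)
a(h(D(-5, 3)), 90)/((-5 - 39)**2) = 52/(3*((-5 - 39)**2)) = 52/(3*((-44)**2)) = (52/3)/1936 = (52/3)*(1/1936) = 13/1452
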